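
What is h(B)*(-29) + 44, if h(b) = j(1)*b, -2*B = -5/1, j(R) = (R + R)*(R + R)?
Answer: -246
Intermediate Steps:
j(R) = 4*R² (j(R) = (2*R)*(2*R) = 4*R²)
B = 5/2 (B = -(-5)/(2*1) = -(-5)/2 = -½*(-5) = 5/2 ≈ 2.5000)
h(b) = 4*b (h(b) = (4*1²)*b = (4*1)*b = 4*b)
h(B)*(-29) + 44 = (4*(5/2))*(-29) + 44 = 10*(-29) + 44 = -290 + 44 = -246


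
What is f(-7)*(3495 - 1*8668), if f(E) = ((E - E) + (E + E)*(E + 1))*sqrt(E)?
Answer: -434532*I*sqrt(7) ≈ -1.1497e+6*I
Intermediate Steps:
f(E) = 2*E**(3/2)*(1 + E) (f(E) = (0 + (2*E)*(1 + E))*sqrt(E) = (0 + 2*E*(1 + E))*sqrt(E) = (2*E*(1 + E))*sqrt(E) = 2*E**(3/2)*(1 + E))
f(-7)*(3495 - 1*8668) = (2*(-7)**(3/2)*(1 - 7))*(3495 - 1*8668) = (2*(-7*I*sqrt(7))*(-6))*(3495 - 8668) = (84*I*sqrt(7))*(-5173) = -434532*I*sqrt(7)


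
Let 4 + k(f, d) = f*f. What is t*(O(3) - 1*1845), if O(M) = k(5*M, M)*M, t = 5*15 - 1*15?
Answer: -70920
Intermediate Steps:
k(f, d) = -4 + f² (k(f, d) = -4 + f*f = -4 + f²)
t = 60 (t = 75 - 15 = 60)
O(M) = M*(-4 + 25*M²) (O(M) = (-4 + (5*M)²)*M = (-4 + 25*M²)*M = M*(-4 + 25*M²))
t*(O(3) - 1*1845) = 60*(3*(-4 + 25*3²) - 1*1845) = 60*(3*(-4 + 25*9) - 1845) = 60*(3*(-4 + 225) - 1845) = 60*(3*221 - 1845) = 60*(663 - 1845) = 60*(-1182) = -70920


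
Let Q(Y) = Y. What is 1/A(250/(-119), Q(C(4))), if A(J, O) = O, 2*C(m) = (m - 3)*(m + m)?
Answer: 1/4 ≈ 0.25000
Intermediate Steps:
C(m) = m*(-3 + m) (C(m) = ((m - 3)*(m + m))/2 = ((-3 + m)*(2*m))/2 = (2*m*(-3 + m))/2 = m*(-3 + m))
1/A(250/(-119), Q(C(4))) = 1/(4*(-3 + 4)) = 1/(4*1) = 1/4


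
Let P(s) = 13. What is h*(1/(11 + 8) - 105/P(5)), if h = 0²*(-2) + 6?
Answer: -11892/247 ≈ -48.146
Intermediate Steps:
h = 6 (h = 0*(-2) + 6 = 0 + 6 = 6)
h*(1/(11 + 8) - 105/P(5)) = 6*(1/(11 + 8) - 105/13) = 6*(1/19 - 105*1/13) = 6*(1/19 - 105/13) = 6*(-1982/247) = -11892/247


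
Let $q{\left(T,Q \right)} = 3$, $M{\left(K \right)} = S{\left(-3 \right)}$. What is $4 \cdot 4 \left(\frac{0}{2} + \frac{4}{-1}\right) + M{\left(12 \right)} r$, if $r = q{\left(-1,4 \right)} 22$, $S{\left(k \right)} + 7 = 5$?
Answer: $-196$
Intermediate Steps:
$S{\left(k \right)} = -2$ ($S{\left(k \right)} = -7 + 5 = -2$)
$M{\left(K \right)} = -2$
$r = 66$ ($r = 3 \cdot 22 = 66$)
$4 \cdot 4 \left(\frac{0}{2} + \frac{4}{-1}\right) + M{\left(12 \right)} r = 4 \cdot 4 \left(\frac{0}{2} + \frac{4}{-1}\right) - 132 = 16 \left(0 \cdot \frac{1}{2} + 4 \left(-1\right)\right) - 132 = 16 \left(0 - 4\right) - 132 = 16 \left(-4\right) - 132 = -64 - 132 = -196$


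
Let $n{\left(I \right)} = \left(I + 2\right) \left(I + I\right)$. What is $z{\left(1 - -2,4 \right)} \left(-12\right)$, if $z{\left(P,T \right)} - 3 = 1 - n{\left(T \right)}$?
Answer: $528$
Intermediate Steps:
$n{\left(I \right)} = 2 I \left(2 + I\right)$ ($n{\left(I \right)} = \left(2 + I\right) 2 I = 2 I \left(2 + I\right)$)
$z{\left(P,T \right)} = 4 - 2 T \left(2 + T\right)$ ($z{\left(P,T \right)} = 3 - \left(-1 + 2 T \left(2 + T\right)\right) = 4 - 2 T \left(2 + T\right)$)
$z{\left(1 - -2,4 \right)} \left(-12\right) = \left(4 - 8 \left(2 + 4\right)\right) \left(-12\right) = \left(4 - 8 \cdot 6\right) \left(-12\right) = \left(4 - 48\right) \left(-12\right) = \left(-44\right) \left(-12\right) = 528$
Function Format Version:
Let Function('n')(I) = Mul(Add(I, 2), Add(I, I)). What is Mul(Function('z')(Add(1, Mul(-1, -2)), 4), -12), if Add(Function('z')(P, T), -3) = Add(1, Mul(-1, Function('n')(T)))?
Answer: 528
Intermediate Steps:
Function('n')(I) = Mul(2, I, Add(2, I)) (Function('n')(I) = Mul(Add(2, I), Mul(2, I)) = Mul(2, I, Add(2, I)))
Function('z')(P, T) = Add(4, Mul(-2, T, Add(2, T))) (Function('z')(P, T) = Add(3, Add(1, Mul(-1, Mul(2, T, Add(2, T))))) = Add(3, Add(1, Mul(-2, T, Add(2, T)))) = Add(4, Mul(-2, T, Add(2, T))))
Mul(Function('z')(Add(1, Mul(-1, -2)), 4), -12) = Mul(Add(4, Mul(-2, 4, Add(2, 4))), -12) = Mul(Add(4, Mul(-2, 4, 6)), -12) = Mul(Add(4, -48), -12) = Mul(-44, -12) = 528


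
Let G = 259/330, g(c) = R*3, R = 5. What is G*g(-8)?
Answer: 259/22 ≈ 11.773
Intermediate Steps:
g(c) = 15 (g(c) = 5*3 = 15)
G = 259/330 (G = 259*(1/330) = 259/330 ≈ 0.78485)
G*g(-8) = (259/330)*15 = 259/22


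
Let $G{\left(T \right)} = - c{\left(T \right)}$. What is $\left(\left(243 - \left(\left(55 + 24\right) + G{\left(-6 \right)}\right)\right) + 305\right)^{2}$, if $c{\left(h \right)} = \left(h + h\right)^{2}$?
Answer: $375769$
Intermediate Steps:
$c{\left(h \right)} = 4 h^{2}$ ($c{\left(h \right)} = \left(2 h\right)^{2} = 4 h^{2}$)
$G{\left(T \right)} = - 4 T^{2}$
$\left(\left(243 - \left(\left(55 + 24\right) + G{\left(-6 \right)}\right)\right) + 305\right)^{2} = \left(\left(243 - \left(\left(55 + 24\right) - 4 \left(-6\right)^{2}\right)\right) + 305\right)^{2} = \left(\left(243 - \left(79 - 144\right)\right) + 305\right)^{2} = \left(\left(243 - -65\right) + 305\right)^{2} = \left(\left(243 + 65\right) + 305\right)^{2} = \left(308 + 305\right)^{2} = 613^{2} = 375769$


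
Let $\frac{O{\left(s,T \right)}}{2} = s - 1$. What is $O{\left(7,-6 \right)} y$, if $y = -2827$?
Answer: $-33924$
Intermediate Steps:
$O{\left(s,T \right)} = -2 + 2 s$ ($O{\left(s,T \right)} = 2 \left(s - 1\right) = 2 \left(-1 + s\right) = -2 + 2 s$)
$O{\left(7,-6 \right)} y = \left(-2 + 2 \cdot 7\right) \left(-2827\right) = \left(-2 + 14\right) \left(-2827\right) = 12 \left(-2827\right) = -33924$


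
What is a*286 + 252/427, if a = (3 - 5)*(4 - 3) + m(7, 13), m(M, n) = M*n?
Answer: 1552730/61 ≈ 25455.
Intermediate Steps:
a = 89 (a = (3 - 5)*(4 - 3) + 7*13 = -2*1 + 91 = -2 + 91 = 89)
a*286 + 252/427 = 89*286 + 252/427 = 25454 + 252*(1/427) = 25454 + 36/61 = 1552730/61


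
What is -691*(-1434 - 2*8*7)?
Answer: 1068286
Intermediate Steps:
-691*(-1434 - 2*8*7) = -691*(-1434 - 16*7) = -691*(-1434 - 112) = -691*(-1546) = 1068286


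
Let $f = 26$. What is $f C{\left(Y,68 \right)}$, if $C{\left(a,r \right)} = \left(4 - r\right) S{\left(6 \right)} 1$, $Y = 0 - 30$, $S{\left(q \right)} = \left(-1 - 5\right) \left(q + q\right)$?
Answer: $119808$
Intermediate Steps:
$S{\left(q \right)} = - 12 q$ ($S{\left(q \right)} = - 6 \cdot 2 q = - 12 q$)
$Y = -30$ ($Y = 0 - 30 = -30$)
$C{\left(a,r \right)} = -288 + 72 r$ ($C{\left(a,r \right)} = \left(4 - r\right) \left(\left(-12\right) 6\right) 1 = \left(4 - r\right) \left(-72\right) 1 = \left(-288 + 72 r\right) 1 = -288 + 72 r$)
$f C{\left(Y,68 \right)} = 26 \left(-288 + 72 \cdot 68\right) = 26 \left(-288 + 4896\right) = 26 \cdot 4608 = 119808$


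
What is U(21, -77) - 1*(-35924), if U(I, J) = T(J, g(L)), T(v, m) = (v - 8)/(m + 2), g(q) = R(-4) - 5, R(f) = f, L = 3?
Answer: 251553/7 ≈ 35936.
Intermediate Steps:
g(q) = -9 (g(q) = -4 - 5 = -9)
T(v, m) = (-8 + v)/(2 + m)
U(I, J) = 8/7 - J/7 (U(I, J) = (-8 + J)/(2 - 9) = (-8 + J)/(-7) = -(-8 + J)/7 = 8/7 - J/7)
U(21, -77) - 1*(-35924) = (8/7 - 1/7*(-77)) - 1*(-35924) = (8/7 + 11) + 35924 = 85/7 + 35924 = 251553/7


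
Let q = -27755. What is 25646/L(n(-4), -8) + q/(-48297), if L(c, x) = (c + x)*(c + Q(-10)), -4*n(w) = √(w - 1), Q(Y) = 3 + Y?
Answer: (-6614242499*I + 555100*√5)/(48297*(-297*I + 20*√5)) ≈ 450.9 - 67.808*I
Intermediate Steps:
n(w) = -√(-1 + w)/4 (n(w) = -√(w - 1)/4 = -√(-1 + w)/4)
L(c, x) = (-7 + c)*(c + x) (L(c, x) = (c + x)*(c + (3 - 10)) = (c + x)*(c - 7) = (c + x)*(-7 + c) = (-7 + c)*(c + x))
25646/L(n(-4), -8) + q/(-48297) = 25646/((-√(-1 - 4)/4)² - (-7)*√(-1 - 4)/4 - 7*(-8) - √(-1 - 4)/4*(-8)) - 27755/(-48297) = 25646/((-I*√5/4)² - (-7)*√(-5)/4 + 56 - I*√5/4*(-8)) - 27755*(-1/48297) = 25646/((-I*√5/4)² - (-7)*I*√5/4 + 56 - I*√5/4*(-8)) + 27755/48297 = 25646/(-5/16 + 7*I*√5/4 + 56 + 2*I*√5) + 27755/48297 = 25646/(891/16 + 15*I*√5/4) + 27755/48297 = 27755/48297 + 25646/(891/16 + 15*I*√5/4)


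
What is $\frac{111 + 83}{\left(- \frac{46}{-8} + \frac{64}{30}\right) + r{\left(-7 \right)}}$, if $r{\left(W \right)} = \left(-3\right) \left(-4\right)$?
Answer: $\frac{11640}{1193} \approx 9.7569$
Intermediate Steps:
$r{\left(W \right)} = 12$
$\frac{111 + 83}{\left(- \frac{46}{-8} + \frac{64}{30}\right) + r{\left(-7 \right)}} = \frac{111 + 83}{\left(- \frac{46}{-8} + \frac{64}{30}\right) + 12} = \frac{1}{\left(\left(-46\right) \left(- \frac{1}{8}\right) + 64 \cdot \frac{1}{30}\right) + 12} \cdot 194 = \frac{1}{\left(\frac{23}{4} + \frac{32}{15}\right) + 12} \cdot 194 = \frac{1}{\frac{473}{60} + 12} \cdot 194 = \frac{1}{\frac{1193}{60}} \cdot 194 = \frac{60}{1193} \cdot 194 = \frac{11640}{1193}$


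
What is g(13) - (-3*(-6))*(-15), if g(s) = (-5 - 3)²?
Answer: 334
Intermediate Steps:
g(s) = 64 (g(s) = (-8)² = 64)
g(13) - (-3*(-6))*(-15) = 64 - (-3*(-6))*(-15) = 64 - 18*(-15) = 64 - 1*(-270) = 64 + 270 = 334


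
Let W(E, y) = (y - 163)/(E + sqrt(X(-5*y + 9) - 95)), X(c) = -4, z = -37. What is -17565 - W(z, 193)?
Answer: -12892155/734 + 45*I*sqrt(11)/734 ≈ -17564.0 + 0.20334*I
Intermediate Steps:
W(E, y) = (-163 + y)/(E + 3*I*sqrt(11)) (W(E, y) = (y - 163)/(E + sqrt(-4 - 95)) = (-163 + y)/(E + sqrt(-99)) = (-163 + y)/(E + 3*I*sqrt(11)))
-17565 - W(z, 193) = -17565 - (-163 + 193)/(-37 + 3*I*sqrt(11)) = -17565 - 30/(-37 + 3*I*sqrt(11))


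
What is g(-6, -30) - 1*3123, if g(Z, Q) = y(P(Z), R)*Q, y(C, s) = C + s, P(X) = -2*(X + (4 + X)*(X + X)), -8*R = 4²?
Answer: -1983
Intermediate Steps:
R = -2 (R = -⅛*4² = -⅛*16 = -2)
P(X) = -2*X - 4*X*(4 + X) (P(X) = -2*(X + (4 + X)*(2*X)) = -2*(X + 2*X*(4 + X)) = -2*X - 4*X*(4 + X))
g(Z, Q) = Q*(-2 - 2*Z*(9 + 2*Z)) (g(Z, Q) = (-2*Z*(9 + 2*Z) - 2)*Q = (-2 - 2*Z*(9 + 2*Z))*Q = Q*(-2 - 2*Z*(9 + 2*Z)))
g(-6, -30) - 1*3123 = -2*(-30)*(1 - 6*(9 + 2*(-6))) - 1*3123 = -2*(-30)*(1 - 6*(9 - 12)) - 3123 = -2*(-30)*(1 - 6*(-3)) - 3123 = -2*(-30)*(1 + 18) - 3123 = -2*(-30)*19 - 3123 = 1140 - 3123 = -1983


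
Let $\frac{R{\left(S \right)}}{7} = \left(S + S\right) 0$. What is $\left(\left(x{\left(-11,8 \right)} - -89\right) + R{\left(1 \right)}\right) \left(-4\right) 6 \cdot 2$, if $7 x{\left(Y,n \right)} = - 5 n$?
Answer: $- \frac{27984}{7} \approx -3997.7$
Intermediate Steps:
$R{\left(S \right)} = 0$ ($R{\left(S \right)} = 7 \left(S + S\right) 0 = 7 \cdot 2 S 0 = 7 \cdot 0 = 0$)
$x{\left(Y,n \right)} = - \frac{5 n}{7}$ ($x{\left(Y,n \right)} = \frac{\left(-5\right) n}{7} = - \frac{5 n}{7}$)
$\left(\left(x{\left(-11,8 \right)} - -89\right) + R{\left(1 \right)}\right) \left(-4\right) 6 \cdot 2 = \left(\left(\left(- \frac{5}{7}\right) 8 - -89\right) + 0\right) \left(-4\right) 6 \cdot 2 = \left(\left(- \frac{40}{7} + 89\right) + 0\right) \left(\left(-24\right) 2\right) = \left(\frac{583}{7} + 0\right) \left(-48\right) = \frac{583}{7} \left(-48\right) = - \frac{27984}{7}$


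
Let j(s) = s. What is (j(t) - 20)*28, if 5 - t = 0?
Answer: -420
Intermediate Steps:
t = 5 (t = 5 - 1*0 = 5 + 0 = 5)
(j(t) - 20)*28 = (5 - 20)*28 = -15*28 = -420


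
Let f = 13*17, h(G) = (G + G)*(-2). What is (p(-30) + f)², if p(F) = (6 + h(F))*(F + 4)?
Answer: 9333025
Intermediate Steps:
h(G) = -4*G (h(G) = (2*G)*(-2) = -4*G)
f = 221
p(F) = (4 + F)*(6 - 4*F) (p(F) = (6 - 4*F)*(F + 4) = (6 - 4*F)*(4 + F) = (4 + F)*(6 - 4*F))
(p(-30) + f)² = ((24 - 10*(-30) - 4*(-30)²) + 221)² = ((24 + 300 - 4*900) + 221)² = ((24 + 300 - 3600) + 221)² = (-3276 + 221)² = (-3055)² = 9333025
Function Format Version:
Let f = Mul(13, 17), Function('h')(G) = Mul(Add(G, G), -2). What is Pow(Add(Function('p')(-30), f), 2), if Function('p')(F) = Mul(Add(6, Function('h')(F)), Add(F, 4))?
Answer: 9333025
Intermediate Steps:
Function('h')(G) = Mul(-4, G) (Function('h')(G) = Mul(Mul(2, G), -2) = Mul(-4, G))
f = 221
Function('p')(F) = Mul(Add(4, F), Add(6, Mul(-4, F))) (Function('p')(F) = Mul(Add(6, Mul(-4, F)), Add(F, 4)) = Mul(Add(6, Mul(-4, F)), Add(4, F)) = Mul(Add(4, F), Add(6, Mul(-4, F))))
Pow(Add(Function('p')(-30), f), 2) = Pow(Add(Add(24, Mul(-10, -30), Mul(-4, Pow(-30, 2))), 221), 2) = Pow(Add(Add(24, 300, Mul(-4, 900)), 221), 2) = Pow(Add(Add(24, 300, -3600), 221), 2) = Pow(Add(-3276, 221), 2) = Pow(-3055, 2) = 9333025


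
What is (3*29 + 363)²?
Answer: 202500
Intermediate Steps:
(3*29 + 363)² = (87 + 363)² = 450² = 202500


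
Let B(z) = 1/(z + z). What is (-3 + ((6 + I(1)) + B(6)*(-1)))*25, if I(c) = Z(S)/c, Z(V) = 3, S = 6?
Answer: 1775/12 ≈ 147.92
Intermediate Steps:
I(c) = 3/c
B(z) = 1/(2*z)
(-3 + ((6 + I(1)) + B(6)*(-1)))*25 = (-3 + ((6 + 3/1) + ((1/2)/6)*(-1)))*25 = (-3 + ((6 + 3*1) + ((1/2)*(1/6))*(-1)))*25 = (-3 + ((6 + 3) + (1/12)*(-1)))*25 = (-3 + (9 - 1/12))*25 = (-3 + 107/12)*25 = (71/12)*25 = 1775/12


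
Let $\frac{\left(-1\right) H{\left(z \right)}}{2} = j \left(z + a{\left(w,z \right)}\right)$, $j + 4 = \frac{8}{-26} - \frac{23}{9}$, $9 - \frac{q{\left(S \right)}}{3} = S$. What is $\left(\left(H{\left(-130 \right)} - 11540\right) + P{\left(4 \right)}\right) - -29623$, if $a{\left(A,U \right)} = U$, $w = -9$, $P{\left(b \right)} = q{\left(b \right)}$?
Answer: $\frac{130762}{9} \approx 14529.0$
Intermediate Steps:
$q{\left(S \right)} = 27 - 3 S$
$P{\left(b \right)} = 27 - 3 b$
$j = - \frac{803}{117}$ ($j = -4 + \left(\frac{8}{-26} - \frac{23}{9}\right) = -4 + \left(8 \left(- \frac{1}{26}\right) - \frac{23}{9}\right) = -4 - \frac{335}{117} = - \frac{803}{117} \approx -6.8633$)
$H{\left(z \right)} = \frac{3212 z}{117}$ ($H{\left(z \right)} = - 2 \left(- \frac{803 \left(z + z\right)}{117}\right) = - 2 \left(- \frac{803 \cdot 2 z}{117}\right) = - 2 \left(- \frac{1606 z}{117}\right) = \frac{3212 z}{117}$)
$\left(\left(H{\left(-130 \right)} - 11540\right) + P{\left(4 \right)}\right) - -29623 = \left(\left(\frac{3212}{117} \left(-130\right) - 11540\right) + \left(27 - 12\right)\right) - -29623 = \left(\left(- \frac{32120}{9} - 11540\right) + \left(27 - 12\right)\right) + 29623 = \left(- \frac{135980}{9} + 15\right) + 29623 = - \frac{135845}{9} + 29623 = \frac{130762}{9}$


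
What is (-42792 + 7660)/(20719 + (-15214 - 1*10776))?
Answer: 35132/5271 ≈ 6.6651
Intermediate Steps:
(-42792 + 7660)/(20719 + (-15214 - 1*10776)) = -35132/(20719 + (-15214 - 10776)) = -35132/(20719 - 25990) = -35132/(-5271) = -35132*(-1/5271) = 35132/5271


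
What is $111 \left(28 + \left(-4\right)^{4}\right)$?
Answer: $31524$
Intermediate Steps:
$111 \left(28 + \left(-4\right)^{4}\right) = 111 \left(28 + 256\right) = 111 \cdot 284 = 31524$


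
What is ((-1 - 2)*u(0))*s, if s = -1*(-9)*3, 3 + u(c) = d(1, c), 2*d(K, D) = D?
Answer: 243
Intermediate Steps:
d(K, D) = D/2
u(c) = -3 + c/2
s = 27 (s = 9*3 = 27)
((-1 - 2)*u(0))*s = ((-1 - 2)*(-3 + (½)*0))*27 = -3*(-3 + 0)*27 = -3*(-3)*27 = 9*27 = 243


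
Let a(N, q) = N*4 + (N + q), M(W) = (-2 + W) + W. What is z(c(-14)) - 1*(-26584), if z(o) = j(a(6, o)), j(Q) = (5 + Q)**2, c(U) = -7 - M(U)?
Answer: 29948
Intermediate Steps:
M(W) = -2 + 2*W
a(N, q) = q + 5*N (a(N, q) = 4*N + (N + q) = q + 5*N)
c(U) = -5 - 2*U (c(U) = -7 - (-2 + 2*U) = -7 + (2 - 2*U) = -5 - 2*U)
z(o) = (35 + o)**2 (z(o) = (5 + (o + 5*6))**2 = (5 + (o + 30))**2 = (5 + (30 + o))**2 = (35 + o)**2)
z(c(-14)) - 1*(-26584) = (35 + (-5 - 2*(-14)))**2 - 1*(-26584) = (35 + (-5 + 28))**2 + 26584 = (35 + 23)**2 + 26584 = 58**2 + 26584 = 3364 + 26584 = 29948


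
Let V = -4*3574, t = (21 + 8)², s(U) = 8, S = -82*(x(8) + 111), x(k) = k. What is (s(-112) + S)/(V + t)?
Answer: 50/69 ≈ 0.72464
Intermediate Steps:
S = -9758 (S = -82*(8 + 111) = -82*119 = -9758)
t = 841 (t = 29² = 841)
V = -14296
(s(-112) + S)/(V + t) = (8 - 9758)/(-14296 + 841) = -9750/(-13455) = -9750*(-1/13455) = 50/69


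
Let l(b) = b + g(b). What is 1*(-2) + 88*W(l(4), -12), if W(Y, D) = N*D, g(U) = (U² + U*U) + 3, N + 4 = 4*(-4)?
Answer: 21118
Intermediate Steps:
N = -20 (N = -4 + 4*(-4) = -4 - 16 = -20)
g(U) = 3 + 2*U² (g(U) = (U² + U²) + 3 = 2*U² + 3 = 3 + 2*U²)
l(b) = 3 + b + 2*b² (l(b) = b + (3 + 2*b²) = 3 + b + 2*b²)
W(Y, D) = -20*D
1*(-2) + 88*W(l(4), -12) = 1*(-2) + 88*(-20*(-12)) = -2 + 88*240 = -2 + 21120 = 21118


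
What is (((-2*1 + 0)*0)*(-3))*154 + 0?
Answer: 0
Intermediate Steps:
(((-2*1 + 0)*0)*(-3))*154 + 0 = (((-2 + 0)*0)*(-3))*154 + 0 = (-2*0*(-3))*154 + 0 = (0*(-3))*154 + 0 = 0*154 + 0 = 0 + 0 = 0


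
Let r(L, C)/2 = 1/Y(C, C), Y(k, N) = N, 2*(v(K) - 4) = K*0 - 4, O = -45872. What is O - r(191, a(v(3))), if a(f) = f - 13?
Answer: -504590/11 ≈ -45872.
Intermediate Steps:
v(K) = 2 (v(K) = 4 + (K*0 - 4)/2 = 4 + (0 - 4)/2 = 4 + (½)*(-4) = 4 - 2 = 2)
a(f) = -13 + f
r(L, C) = 2/C
O - r(191, a(v(3))) = -45872 - 2/(-13 + 2) = -45872 - 2/(-11) = -45872 - 2*(-1)/11 = -45872 - 1*(-2/11) = -45872 + 2/11 = -504590/11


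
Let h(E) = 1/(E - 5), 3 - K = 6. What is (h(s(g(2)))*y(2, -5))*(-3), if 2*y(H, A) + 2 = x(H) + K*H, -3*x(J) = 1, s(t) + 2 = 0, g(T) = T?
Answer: -25/14 ≈ -1.7857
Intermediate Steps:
K = -3 (K = 3 - 1*6 = 3 - 6 = -3)
s(t) = -2 (s(t) = -2 + 0 = -2)
x(J) = -⅓ (x(J) = -⅓*1 = -⅓)
y(H, A) = -7/6 - 3*H/2 (y(H, A) = -1 + (-⅓ - 3*H)/2 = -1 + (-⅙ - 3*H/2) = -7/6 - 3*H/2)
h(E) = 1/(-5 + E)
(h(s(g(2)))*y(2, -5))*(-3) = ((-7/6 - 3/2*2)/(-5 - 2))*(-3) = ((-7/6 - 3)/(-7))*(-3) = -⅐*(-25/6)*(-3) = (25/42)*(-3) = -25/14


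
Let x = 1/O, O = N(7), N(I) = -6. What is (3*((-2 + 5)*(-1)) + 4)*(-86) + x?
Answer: 2579/6 ≈ 429.83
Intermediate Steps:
O = -6
x = -1/6 (x = 1/(-6) = -1/6 ≈ -0.16667)
(3*((-2 + 5)*(-1)) + 4)*(-86) + x = (3*((-2 + 5)*(-1)) + 4)*(-86) - 1/6 = (3*(3*(-1)) + 4)*(-86) - 1/6 = (3*(-3) + 4)*(-86) - 1/6 = (-9 + 4)*(-86) - 1/6 = -5*(-86) - 1/6 = 430 - 1/6 = 2579/6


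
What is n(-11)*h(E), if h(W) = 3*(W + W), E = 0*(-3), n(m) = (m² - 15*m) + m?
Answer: 0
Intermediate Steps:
n(m) = m² - 14*m
E = 0
h(W) = 6*W (h(W) = 3*(2*W) = 6*W)
n(-11)*h(E) = (-11*(-14 - 11))*(6*0) = -11*(-25)*0 = 275*0 = 0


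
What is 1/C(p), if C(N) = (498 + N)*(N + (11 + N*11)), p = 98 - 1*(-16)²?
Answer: -1/640900 ≈ -1.5603e-6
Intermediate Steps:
p = -158 (p = 98 - 1*256 = 98 - 256 = -158)
C(N) = (11 + 12*N)*(498 + N) (C(N) = (498 + N)*(N + (11 + 11*N)) = (498 + N)*(11 + 12*N) = (11 + 12*N)*(498 + N))
1/C(p) = 1/(5478 + 12*(-158)² + 5987*(-158)) = 1/(5478 + 12*24964 - 945946) = 1/(5478 + 299568 - 945946) = 1/(-640900) = -1/640900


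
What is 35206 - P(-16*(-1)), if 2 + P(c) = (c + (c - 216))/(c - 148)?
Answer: 1161818/33 ≈ 35207.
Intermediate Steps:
P(c) = -2 + (-216 + 2*c)/(-148 + c) (P(c) = -2 + (c + (c - 216))/(c - 148) = -2 + (c + (-216 + c))/(-148 + c) = -2 + (-216 + 2*c)/(-148 + c))
35206 - P(-16*(-1)) = 35206 - 80/(-148 - 16*(-1)) = 35206 - 80/(-148 + 16) = 35206 - 80/(-132) = 35206 - 80*(-1)/132 = 35206 - 1*(-20/33) = 35206 + 20/33 = 1161818/33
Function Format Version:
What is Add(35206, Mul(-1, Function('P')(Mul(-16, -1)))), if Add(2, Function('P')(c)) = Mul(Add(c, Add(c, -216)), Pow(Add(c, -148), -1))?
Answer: Rational(1161818, 33) ≈ 35207.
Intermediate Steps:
Function('P')(c) = Add(-2, Mul(Pow(Add(-148, c), -1), Add(-216, Mul(2, c)))) (Function('P')(c) = Add(-2, Mul(Add(c, Add(c, -216)), Pow(Add(c, -148), -1))) = Add(-2, Mul(Add(c, Add(-216, c)), Pow(Add(-148, c), -1))) = Add(-2, Mul(Add(-216, Mul(2, c)), Pow(Add(-148, c), -1))) = Add(-2, Mul(Pow(Add(-148, c), -1), Add(-216, Mul(2, c)))))
Add(35206, Mul(-1, Function('P')(Mul(-16, -1)))) = Add(35206, Mul(-1, Mul(80, Pow(Add(-148, Mul(-16, -1)), -1)))) = Add(35206, Mul(-1, Mul(80, Pow(Add(-148, 16), -1)))) = Add(35206, Mul(-1, Mul(80, Pow(-132, -1)))) = Add(35206, Mul(-1, Mul(80, Rational(-1, 132)))) = Add(35206, Mul(-1, Rational(-20, 33))) = Add(35206, Rational(20, 33)) = Rational(1161818, 33)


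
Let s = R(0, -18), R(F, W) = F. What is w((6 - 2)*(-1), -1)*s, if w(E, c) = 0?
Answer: 0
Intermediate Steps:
s = 0
w((6 - 2)*(-1), -1)*s = 0*0 = 0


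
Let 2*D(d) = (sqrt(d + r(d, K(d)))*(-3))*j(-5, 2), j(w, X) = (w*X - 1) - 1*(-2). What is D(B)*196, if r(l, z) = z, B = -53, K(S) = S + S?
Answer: 2646*I*sqrt(159) ≈ 33365.0*I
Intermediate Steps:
K(S) = 2*S
j(w, X) = 1 + X*w (j(w, X) = (X*w - 1) + 2 = (-1 + X*w) + 2 = 1 + X*w)
D(d) = 27*sqrt(3)*sqrt(d)/2 (D(d) = ((sqrt(d + 2*d)*(-3))*(1 + 2*(-5)))/2 = ((sqrt(3*d)*(-3))*(1 - 10))/2 = (((sqrt(3)*sqrt(d))*(-3))*(-9))/2 = (-3*sqrt(3)*sqrt(d)*(-9))/2 = (27*sqrt(3)*sqrt(d))/2 = 27*sqrt(3)*sqrt(d)/2)
D(B)*196 = (27*sqrt(3)*sqrt(-53)/2)*196 = (27*sqrt(3)*(I*sqrt(53))/2)*196 = (27*I*sqrt(159)/2)*196 = 2646*I*sqrt(159)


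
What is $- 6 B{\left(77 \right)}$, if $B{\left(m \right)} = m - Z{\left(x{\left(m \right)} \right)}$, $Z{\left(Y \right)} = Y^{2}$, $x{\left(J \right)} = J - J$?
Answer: $-462$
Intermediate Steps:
$x{\left(J \right)} = 0$
$B{\left(m \right)} = m$ ($B{\left(m \right)} = m - 0^{2} = m - 0 = m + 0 = m$)
$- 6 B{\left(77 \right)} = \left(-6\right) 77 = -462$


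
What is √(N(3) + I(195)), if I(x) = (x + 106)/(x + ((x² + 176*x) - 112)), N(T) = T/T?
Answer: 3*√146322667/36214 ≈ 1.0021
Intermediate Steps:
N(T) = 1
I(x) = (106 + x)/(-112 + x² + 177*x) (I(x) = (106 + x)/(x + (-112 + x² + 176*x)) = (106 + x)/(-112 + x² + 177*x))
√(N(3) + I(195)) = √(1 + (106 + 195)/(-112 + 195² + 177*195)) = √(1 + 301/(-112 + 38025 + 34515)) = √(1 + 301/72428) = √(72729/72428) = 3*√146322667/36214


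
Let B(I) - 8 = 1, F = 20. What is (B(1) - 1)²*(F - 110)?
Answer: -5760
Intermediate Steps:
B(I) = 9 (B(I) = 8 + 1 = 9)
(B(1) - 1)²*(F - 110) = (9 - 1)²*(20 - 110) = 8²*(-90) = 64*(-90) = -5760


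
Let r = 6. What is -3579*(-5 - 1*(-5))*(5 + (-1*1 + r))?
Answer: 0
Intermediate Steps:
-3579*(-5 - 1*(-5))*(5 + (-1*1 + r)) = -3579*(-5 - 1*(-5))*(5 + (-1*1 + 6)) = -3579*(-5 + 5)*(5 + (-1 + 6)) = -0*(5 + 5) = -0*10 = -3579*0 = 0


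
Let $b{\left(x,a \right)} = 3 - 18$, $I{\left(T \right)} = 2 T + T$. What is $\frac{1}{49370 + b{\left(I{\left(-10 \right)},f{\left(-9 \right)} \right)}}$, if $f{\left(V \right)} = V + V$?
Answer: $\frac{1}{49355} \approx 2.0261 \cdot 10^{-5}$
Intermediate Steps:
$I{\left(T \right)} = 3 T$
$f{\left(V \right)} = 2 V$
$b{\left(x,a \right)} = -15$ ($b{\left(x,a \right)} = 3 - 18 = -15$)
$\frac{1}{49370 + b{\left(I{\left(-10 \right)},f{\left(-9 \right)} \right)}} = \frac{1}{49370 - 15} = \frac{1}{49355}$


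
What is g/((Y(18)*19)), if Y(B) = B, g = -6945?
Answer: -2315/114 ≈ -20.307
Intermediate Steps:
g/((Y(18)*19)) = -6945/(18*19) = -6945/342 = -6945*1/342 = -2315/114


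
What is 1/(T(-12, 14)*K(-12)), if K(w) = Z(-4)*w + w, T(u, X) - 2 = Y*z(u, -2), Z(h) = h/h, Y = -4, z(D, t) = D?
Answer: -1/1200 ≈ -0.00083333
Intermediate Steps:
Z(h) = 1
T(u, X) = 2 - 4*u
K(w) = 2*w (K(w) = 1*w + w = w + w = 2*w)
1/(T(-12, 14)*K(-12)) = 1/((2 - 4*(-12))*(2*(-12))) = 1/((2 + 48)*(-24)) = 1/(50*(-24)) = 1/(-1200) = -1/1200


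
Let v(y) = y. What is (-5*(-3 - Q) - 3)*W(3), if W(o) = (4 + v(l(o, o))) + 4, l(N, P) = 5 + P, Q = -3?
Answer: -48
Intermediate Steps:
W(o) = 13 + o (W(o) = (4 + (5 + o)) + 4 = (9 + o) + 4 = 13 + o)
(-5*(-3 - Q) - 3)*W(3) = (-5*(-3 - 1*(-3)) - 3)*(13 + 3) = (-5*(-3 + 3) - 3)*16 = (-5*0 - 3)*16 = (0 - 3)*16 = -3*16 = -48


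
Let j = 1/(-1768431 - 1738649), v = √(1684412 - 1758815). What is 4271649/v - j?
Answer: 1/3507080 - 1423883*I*√8267/8267 ≈ 2.8514e-7 - 15660.0*I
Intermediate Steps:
v = 3*I*√8267 (v = √(-74403) = 3*I*√8267 ≈ 272.77*I)
j = -1/3507080 (j = 1/(-3507080) = -1/3507080 ≈ -2.8514e-7)
4271649/v - j = 4271649/((3*I*√8267)) - 1*(-1/3507080) = 4271649*(-I*√8267/24801) + 1/3507080 = -1423883*I*√8267/8267 + 1/3507080 = 1/3507080 - 1423883*I*√8267/8267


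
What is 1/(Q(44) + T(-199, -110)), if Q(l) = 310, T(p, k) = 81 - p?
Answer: 1/590 ≈ 0.0016949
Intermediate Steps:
1/(Q(44) + T(-199, -110)) = 1/(310 + (81 - 1*(-199))) = 1/(310 + (81 + 199)) = 1/(310 + 280) = 1/590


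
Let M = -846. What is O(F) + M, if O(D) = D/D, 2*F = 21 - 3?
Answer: -845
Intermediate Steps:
F = 9 (F = (21 - 3)/2 = (1/2)*18 = 9)
O(D) = 1
O(F) + M = 1 - 846 = -845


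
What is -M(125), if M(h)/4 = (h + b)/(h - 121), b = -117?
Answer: -8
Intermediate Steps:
M(h) = 4*(-117 + h)/(-121 + h) (M(h) = 4*((h - 117)/(h - 121)) = 4*((-117 + h)/(-121 + h)) = 4*(-117 + h)/(-121 + h))
-M(125) = -4*(-117 + 125)/(-121 + 125) = -4*8/4 = -1*8 = -8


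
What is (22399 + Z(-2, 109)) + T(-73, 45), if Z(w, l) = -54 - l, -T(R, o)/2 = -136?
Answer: 22508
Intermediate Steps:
T(R, o) = 272 (T(R, o) = -2*(-136) = 272)
(22399 + Z(-2, 109)) + T(-73, 45) = (22399 + (-54 - 1*109)) + 272 = (22399 + (-54 - 109)) + 272 = (22399 - 163) + 272 = 22236 + 272 = 22508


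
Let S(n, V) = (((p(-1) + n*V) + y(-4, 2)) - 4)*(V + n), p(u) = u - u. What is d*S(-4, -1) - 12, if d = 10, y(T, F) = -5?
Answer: 238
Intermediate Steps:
p(u) = 0
S(n, V) = (-9 + V*n)*(V + n) (S(n, V) = (((0 + n*V) - 5) - 4)*(V + n) = (((0 + V*n) - 5) - 4)*(V + n) = ((V*n - 5) - 4)*(V + n) = ((-5 + V*n) - 4)*(V + n) = (-9 + V*n)*(V + n))
d*S(-4, -1) - 12 = 10*(-9*(-1) - 9*(-4) - 1*(-4)**2 - 4*(-1)**2) - 12 = 10*(9 + 36 - 1*16 - 4*1) - 12 = 10*(9 + 36 - 16 - 4) - 12 = 10*25 - 12 = 250 - 12 = 238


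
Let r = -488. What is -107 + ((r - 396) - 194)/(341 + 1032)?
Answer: -147989/1373 ≈ -107.79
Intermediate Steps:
-107 + ((r - 396) - 194)/(341 + 1032) = -107 + ((-488 - 396) - 194)/(341 + 1032) = -107 + (-884 - 194)/1373 = -107 - 1078*1/1373 = -107 - 1078/1373 = -147989/1373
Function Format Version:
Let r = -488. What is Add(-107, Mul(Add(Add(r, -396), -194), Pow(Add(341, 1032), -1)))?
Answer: Rational(-147989, 1373) ≈ -107.79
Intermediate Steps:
Add(-107, Mul(Add(Add(r, -396), -194), Pow(Add(341, 1032), -1))) = Add(-107, Mul(Add(Add(-488, -396), -194), Pow(Add(341, 1032), -1))) = Add(-107, Mul(Add(-884, -194), Pow(1373, -1))) = Add(-107, Mul(-1078, Rational(1, 1373))) = Add(-107, Rational(-1078, 1373)) = Rational(-147989, 1373)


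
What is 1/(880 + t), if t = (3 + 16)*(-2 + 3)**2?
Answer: 1/899 ≈ 0.0011123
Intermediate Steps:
t = 19 (t = 19*1**2 = 19*1 = 19)
1/(880 + t) = 1/(880 + 19) = 1/899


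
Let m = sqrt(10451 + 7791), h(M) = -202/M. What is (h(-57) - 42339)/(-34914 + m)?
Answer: 14041951099/11580206963 + 2413121*sqrt(18242)/69481241778 ≈ 1.2173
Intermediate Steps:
m = sqrt(18242) ≈ 135.06
(h(-57) - 42339)/(-34914 + m) = (-202/(-57) - 42339)/(-34914 + sqrt(18242)) = (-202*(-1/57) - 42339)/(-34914 + sqrt(18242)) = (202/57 - 42339)/(-34914 + sqrt(18242)) = -2413121/(57*(-34914 + sqrt(18242)))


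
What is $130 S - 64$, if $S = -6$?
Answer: $-844$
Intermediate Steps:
$130 S - 64 = 130 \left(-6\right) - 64 = -780 - 64 = -844$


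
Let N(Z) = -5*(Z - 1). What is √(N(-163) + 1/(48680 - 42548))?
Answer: √7708293453/3066 ≈ 28.636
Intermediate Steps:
N(Z) = 5 - 5*Z (N(Z) = -5*(-1 + Z) = 5 - 5*Z)
√(N(-163) + 1/(48680 - 42548)) = √((5 - 5*(-163)) + 1/(48680 - 42548)) = √((5 + 815) + 1/6132) = √(820 + 1/6132) = √(5028241/6132) = √7708293453/3066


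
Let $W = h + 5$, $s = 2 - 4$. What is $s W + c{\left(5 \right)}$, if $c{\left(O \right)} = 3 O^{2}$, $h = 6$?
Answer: $53$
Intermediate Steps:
$s = -2$
$W = 11$ ($W = 6 + 5 = 11$)
$s W + c{\left(5 \right)} = \left(-2\right) 11 + 3 \cdot 5^{2} = -22 + 3 \cdot 25 = -22 + 75 = 53$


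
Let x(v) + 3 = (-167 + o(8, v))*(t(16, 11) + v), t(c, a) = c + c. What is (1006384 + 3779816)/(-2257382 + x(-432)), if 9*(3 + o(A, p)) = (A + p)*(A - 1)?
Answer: -8615160/3703453 ≈ -2.3263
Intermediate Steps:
t(c, a) = 2*c
o(A, p) = -3 + (-1 + A)*(A + p)/9 (o(A, p) = -3 + ((A + p)*(A - 1))/9 = -3 + ((A + p)*(-1 + A))/9 = -3 + ((-1 + A)*(A + p))/9 = -3 + (-1 + A)*(A + p)/9)
x(v) = -3 + (32 + v)*(-1474/9 + 7*v/9) (x(v) = -3 + (-167 + (-3 - 1/9*8 - v/9 + (1/9)*8**2 + (1/9)*8*v))*(2*16 + v) = -3 + (-167 + (-3 - 8/9 - v/9 + (1/9)*64 + 8*v/9))*(32 + v) = -3 + (-167 + (-3 - 8/9 - v/9 + 64/9 + 8*v/9))*(32 + v) = -3 + (-167 + (29/9 + 7*v/9))*(32 + v) = -3 + (-1474/9 + 7*v/9)*(32 + v) = -3 + (32 + v)*(-1474/9 + 7*v/9))
(1006384 + 3779816)/(-2257382 + x(-432)) = (1006384 + 3779816)/(-2257382 + (-47195/9 - 1250/9*(-432) + (7/9)*(-432)**2)) = 4786200/(-2257382 + (-47195/9 + 60000 + (7/9)*186624)) = 4786200/(-2257382 + (-47195/9 + 60000 + 145152)) = 4786200/(-2257382 + 1799173/9) = 4786200/(-18517265/9) = 4786200*(-9/18517265) = -8615160/3703453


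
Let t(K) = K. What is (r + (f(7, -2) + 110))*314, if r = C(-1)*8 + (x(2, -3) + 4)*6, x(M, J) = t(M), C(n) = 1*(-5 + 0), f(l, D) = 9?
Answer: 36110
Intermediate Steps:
C(n) = -5 (C(n) = 1*(-5) = -5)
x(M, J) = M
r = -4 (r = -5*8 + (2 + 4)*6 = -40 + 6*6 = -40 + 36 = -4)
(r + (f(7, -2) + 110))*314 = (-4 + (9 + 110))*314 = (-4 + 119)*314 = 115*314 = 36110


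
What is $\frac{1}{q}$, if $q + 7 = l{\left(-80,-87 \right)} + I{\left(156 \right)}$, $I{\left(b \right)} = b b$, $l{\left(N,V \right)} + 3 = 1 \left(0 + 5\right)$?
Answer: $\frac{1}{24331} \approx 4.11 \cdot 10^{-5}$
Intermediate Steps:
$l{\left(N,V \right)} = 2$ ($l{\left(N,V \right)} = -3 + 1 \left(0 + 5\right) = -3 + 1 \cdot 5 = -3 + 5 = 2$)
$I{\left(b \right)} = b^{2}$
$q = 24331$ ($q = -7 + \left(2 + 156^{2}\right) = -7 + \left(2 + 24336\right) = -7 + 24338 = 24331$)
$\frac{1}{q} = \frac{1}{24331}$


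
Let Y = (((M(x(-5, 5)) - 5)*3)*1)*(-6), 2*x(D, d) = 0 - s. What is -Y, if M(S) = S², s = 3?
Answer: -99/2 ≈ -49.500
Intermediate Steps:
x(D, d) = -3/2 (x(D, d) = (0 - 1*3)/2 = (0 - 3)/2 = (½)*(-3) = -3/2)
Y = 99/2 (Y = ((((-3/2)² - 5)*3)*1)*(-6) = (((9/4 - 5)*3)*1)*(-6) = (-11/4*3*1)*(-6) = -33/4*1*(-6) = -33/4*(-6) = 99/2 ≈ 49.500)
-Y = -1*99/2 = -99/2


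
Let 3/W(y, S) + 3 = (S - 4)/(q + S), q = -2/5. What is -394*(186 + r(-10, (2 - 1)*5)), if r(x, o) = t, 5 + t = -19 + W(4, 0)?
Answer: -447978/7 ≈ -63997.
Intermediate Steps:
q = -⅖ (q = -2*⅕ = -⅖ ≈ -0.40000)
W(y, S) = 3/(-3 + (-4 + S)/(-⅖ + S)) (W(y, S) = 3/(-3 + (S - 4)/(-⅖ + S)) = 3/(-3 + (-4 + S)/(-⅖ + S)))
t = -165/7 (t = -5 + (-19 + 3*(2 - 5*0)/(2*(7 + 5*0))) = -5 + (-19 + 3*(2 + 0)/(2*(7 + 0))) = -5 + (-19 + (3/2)*2/7) = -5 + (-19 + (3/2)*(⅐)*2) = -5 + (-19 + 3/7) = -5 - 130/7 = -165/7 ≈ -23.571)
r(x, o) = -165/7
-394*(186 + r(-10, (2 - 1)*5)) = -394*(186 - 165/7) = -394*1137/7 = -447978/7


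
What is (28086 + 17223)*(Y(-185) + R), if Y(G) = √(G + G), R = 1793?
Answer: 81239037 + 45309*I*√370 ≈ 8.1239e+7 + 8.7154e+5*I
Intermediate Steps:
Y(G) = √2*√G (Y(G) = √(2*G) = √2*√G)
(28086 + 17223)*(Y(-185) + R) = (28086 + 17223)*(√2*√(-185) + 1793) = 45309*(√2*(I*√185) + 1793) = 45309*(I*√370 + 1793) = 45309*(1793 + I*√370) = 81239037 + 45309*I*√370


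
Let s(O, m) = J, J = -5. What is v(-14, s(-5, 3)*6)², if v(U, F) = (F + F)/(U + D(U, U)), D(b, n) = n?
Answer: 225/49 ≈ 4.5918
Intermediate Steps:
s(O, m) = -5
v(U, F) = F/U (v(U, F) = (F + F)/(U + U) = (2*F)/((2*U)) = (2*F)*(1/(2*U)) = F/U)
v(-14, s(-5, 3)*6)² = (-5*6/(-14))² = (-30*(-1/14))² = (15/7)² = 225/49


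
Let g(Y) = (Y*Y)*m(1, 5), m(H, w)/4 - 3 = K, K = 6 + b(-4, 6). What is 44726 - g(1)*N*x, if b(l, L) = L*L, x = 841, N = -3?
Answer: 498866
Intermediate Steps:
b(l, L) = L²
K = 42 (K = 6 + 6² = 6 + 36 = 42)
m(H, w) = 180 (m(H, w) = 12 + 4*42 = 12 + 168 = 180)
g(Y) = 180*Y² (g(Y) = (Y*Y)*180 = Y²*180 = 180*Y²)
44726 - g(1)*N*x = 44726 - 180*1²*(-3*841) = 44726 - 180*1*(-2523) = 44726 - 180*(-2523) = 44726 - 1*(-454140) = 44726 + 454140 = 498866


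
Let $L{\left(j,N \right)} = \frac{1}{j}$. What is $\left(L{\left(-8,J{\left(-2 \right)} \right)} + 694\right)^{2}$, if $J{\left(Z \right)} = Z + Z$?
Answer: $\frac{30813601}{64} \approx 4.8146 \cdot 10^{5}$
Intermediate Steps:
$J{\left(Z \right)} = 2 Z$
$\left(L{\left(-8,J{\left(-2 \right)} \right)} + 694\right)^{2} = \left(\frac{1}{-8} + 694\right)^{2} = \left(- \frac{1}{8} + 694\right)^{2} = \left(\frac{5551}{8}\right)^{2} = \frac{30813601}{64}$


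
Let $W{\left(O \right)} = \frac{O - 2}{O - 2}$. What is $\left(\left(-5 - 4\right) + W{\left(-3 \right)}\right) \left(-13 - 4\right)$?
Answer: $136$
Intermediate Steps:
$W{\left(O \right)} = 1$ ($W{\left(O \right)} = \frac{-2 + O}{-2 + O} = 1$)
$\left(\left(-5 - 4\right) + W{\left(-3 \right)}\right) \left(-13 - 4\right) = \left(\left(-5 - 4\right) + 1\right) \left(-13 - 4\right) = \left(\left(-5 - 4\right) + 1\right) \left(-17\right) = \left(-9 + 1\right) \left(-17\right) = \left(-8\right) \left(-17\right) = 136$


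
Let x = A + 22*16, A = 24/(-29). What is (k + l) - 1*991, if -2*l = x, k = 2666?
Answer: 43483/29 ≈ 1499.4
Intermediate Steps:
A = -24/29 (A = 24*(-1/29) = -24/29 ≈ -0.82759)
x = 10184/29 (x = -24/29 + 22*16 = -24/29 + 352 = 10184/29 ≈ 351.17)
l = -5092/29 (l = -½*10184/29 = -5092/29 ≈ -175.59)
(k + l) - 1*991 = (2666 - 5092/29) - 1*991 = 72222/29 - 991 = 43483/29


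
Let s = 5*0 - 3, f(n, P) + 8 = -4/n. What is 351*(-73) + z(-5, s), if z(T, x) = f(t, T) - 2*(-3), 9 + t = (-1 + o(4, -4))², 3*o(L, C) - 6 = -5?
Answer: -1973089/77 ≈ -25625.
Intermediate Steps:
o(L, C) = ⅓ (o(L, C) = 2 + (⅓)*(-5) = 2 - 5/3 = ⅓)
t = -77/9 (t = -9 + (-1 + ⅓)² = -9 + (-⅔)² = -9 + 4/9 = -77/9 ≈ -8.5556)
f(n, P) = -8 - 4/n
s = -3 (s = 0 - 3 = -3)
z(T, x) = -118/77 (z(T, x) = (-8 - 4/(-77/9)) - 2*(-3) = (-8 - 4*(-9/77)) - 1*(-6) = (-8 + 36/77) + 6 = -580/77 + 6 = -118/77)
351*(-73) + z(-5, s) = 351*(-73) - 118/77 = -25623 - 118/77 = -1973089/77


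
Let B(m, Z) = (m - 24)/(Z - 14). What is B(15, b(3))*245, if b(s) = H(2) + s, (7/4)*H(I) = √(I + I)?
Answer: 5145/23 ≈ 223.70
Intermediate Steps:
H(I) = 4*√2*√I/7 (H(I) = 4*√(I + I)/7 = 4*√(2*I)/7 = 4*(√2*√I)/7 = 4*√2*√I/7)
b(s) = 8/7 + s (b(s) = 4*√2*√2/7 + s = 8/7 + s)
B(m, Z) = (-24 + m)/(-14 + Z)
B(15, b(3))*245 = ((-24 + 15)/(-14 + (8/7 + 3)))*245 = (-9/(-14 + 29/7))*245 = (-9/(-69/7))*245 = -7/69*(-9)*245 = (21/23)*245 = 5145/23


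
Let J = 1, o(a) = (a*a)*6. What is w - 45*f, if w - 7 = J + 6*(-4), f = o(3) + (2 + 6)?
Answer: -2806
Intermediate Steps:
o(a) = 6*a² (o(a) = a²*6 = 6*a²)
f = 62 (f = 6*3² + (2 + 6) = 6*9 + 8 = 54 + 8 = 62)
w = -16 (w = 7 + (1 + 6*(-4)) = 7 + (1 - 24) = 7 - 23 = -16)
w - 45*f = -16 - 45*62 = -16 - 2790 = -2806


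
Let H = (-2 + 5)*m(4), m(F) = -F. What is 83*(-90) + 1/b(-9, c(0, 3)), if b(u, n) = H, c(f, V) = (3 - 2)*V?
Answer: -89641/12 ≈ -7470.1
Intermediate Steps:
c(f, V) = V (c(f, V) = 1*V = V)
H = -12 (H = (-2 + 5)*(-1*4) = 3*(-4) = -12)
b(u, n) = -12
83*(-90) + 1/b(-9, c(0, 3)) = 83*(-90) + 1/(-12) = -7470 - 1/12 = -89641/12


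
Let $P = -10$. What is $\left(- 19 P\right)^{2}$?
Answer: $36100$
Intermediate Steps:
$\left(- 19 P\right)^{2} = \left(\left(-19\right) \left(-10\right)\right)^{2} = 190^{2} = 36100$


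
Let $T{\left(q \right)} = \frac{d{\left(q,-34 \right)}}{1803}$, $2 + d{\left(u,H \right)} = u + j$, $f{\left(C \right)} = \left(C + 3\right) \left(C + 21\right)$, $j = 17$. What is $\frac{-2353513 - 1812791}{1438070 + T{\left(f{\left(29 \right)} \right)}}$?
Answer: $- \frac{7511846112}{2592841825} \approx -2.8971$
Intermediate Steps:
$f{\left(C \right)} = \left(3 + C\right) \left(21 + C\right)$
$d{\left(u,H \right)} = 15 + u$ ($d{\left(u,H \right)} = -2 + \left(u + 17\right) = -2 + \left(17 + u\right) = 15 + u$)
$T{\left(q \right)} = \frac{5}{601} + \frac{q}{1803}$ ($T{\left(q \right)} = \frac{15 + q}{1803} = \left(15 + q\right) \frac{1}{1803} = \frac{5}{601} + \frac{q}{1803}$)
$\frac{-2353513 - 1812791}{1438070 + T{\left(f{\left(29 \right)} \right)}} = \frac{-2353513 - 1812791}{1438070 + \left(\frac{5}{601} + \frac{63 + 29^{2} + 24 \cdot 29}{1803}\right)} = - \frac{4166304}{1438070 + \left(\frac{5}{601} + \frac{63 + 841 + 696}{1803}\right)} = - \frac{4166304}{1438070 + \left(\frac{5}{601} + \frac{1}{1803} \cdot 1600\right)} = - \frac{4166304}{1438070 + \left(\frac{5}{601} + \frac{1600}{1803}\right)} = - \frac{4166304}{1438070 + \frac{1615}{1803}} = - \frac{4166304}{\frac{2592841825}{1803}} = \left(-4166304\right) \frac{1803}{2592841825} = - \frac{7511846112}{2592841825}$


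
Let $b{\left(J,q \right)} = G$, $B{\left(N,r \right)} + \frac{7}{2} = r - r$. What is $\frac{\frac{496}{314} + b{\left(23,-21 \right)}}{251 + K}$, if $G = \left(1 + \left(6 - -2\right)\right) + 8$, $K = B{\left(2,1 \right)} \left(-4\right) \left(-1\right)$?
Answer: $\frac{2917}{37209} \approx 0.078395$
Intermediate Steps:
$B{\left(N,r \right)} = - \frac{7}{2}$ ($B{\left(N,r \right)} = - \frac{7}{2} + \left(r - r\right) = - \frac{7}{2} + 0 = - \frac{7}{2}$)
$K = -14$ ($K = \left(- \frac{7}{2}\right) \left(-4\right) \left(-1\right) = 14 \left(-1\right) = -14$)
$G = 17$ ($G = \left(1 + \left(6 + 2\right)\right) + 8 = \left(1 + 8\right) + 8 = 9 + 8 = 17$)
$b{\left(J,q \right)} = 17$
$\frac{\frac{496}{314} + b{\left(23,-21 \right)}}{251 + K} = \frac{\frac{496}{314} + 17}{251 - 14} = \frac{496 \cdot \frac{1}{314} + 17}{237} = \left(\frac{248}{157} + 17\right) \frac{1}{237} = \frac{2917}{157} \cdot \frac{1}{237} = \frac{2917}{37209}$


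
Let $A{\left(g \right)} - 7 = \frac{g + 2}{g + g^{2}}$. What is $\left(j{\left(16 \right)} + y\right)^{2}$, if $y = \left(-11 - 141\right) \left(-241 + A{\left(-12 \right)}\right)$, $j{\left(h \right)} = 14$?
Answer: $\frac{1379652271396}{1089} \approx 1.2669 \cdot 10^{9}$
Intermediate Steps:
$A{\left(g \right)} = 7 + \frac{2 + g}{g + g^{2}}$ ($A{\left(g \right)} = 7 + \frac{g + 2}{g + g^{2}} = 7 + \frac{2 + g}{g + g^{2}}$)
$y = \frac{1174124}{33}$ ($y = \left(-11 - 141\right) \left(-241 + \frac{2 + 7 \left(-12\right)^{2} + 8 \left(-12\right)}{\left(-12\right) \left(1 - 12\right)}\right) = - 152 \left(-241 - \frac{2 + 7 \cdot 144 - 96}{12 \left(-11\right)}\right) = - 152 \left(-241 - - \frac{2 + 1008 - 96}{132}\right) = - 152 \left(-241 - \left(- \frac{1}{132}\right) 914\right) = - 152 \left(-241 + \frac{457}{66}\right) = \left(-152\right) \left(- \frac{15449}{66}\right) = \frac{1174124}{33} \approx 35580.0$)
$\left(j{\left(16 \right)} + y\right)^{2} = \left(14 + \frac{1174124}{33}\right)^{2} = \left(\frac{1174586}{33}\right)^{2} = \frac{1379652271396}{1089}$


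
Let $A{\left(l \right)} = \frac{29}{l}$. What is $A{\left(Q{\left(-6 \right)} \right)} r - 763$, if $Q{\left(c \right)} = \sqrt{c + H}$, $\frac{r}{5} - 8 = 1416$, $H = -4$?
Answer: $-763 - 20648 i \sqrt{10} \approx -763.0 - 65295.0 i$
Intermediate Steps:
$r = 7120$ ($r = 40 + 5 \cdot 1416 = 40 + 7080 = 7120$)
$Q{\left(c \right)} = \sqrt{-4 + c}$ ($Q{\left(c \right)} = \sqrt{c - 4} = \sqrt{-4 + c}$)
$A{\left(Q{\left(-6 \right)} \right)} r - 763 = \frac{29}{\sqrt{-4 - 6}} \cdot 7120 - 763 = \frac{29}{\sqrt{-10}} \cdot 7120 - 763 = \frac{29}{i \sqrt{10}} \cdot 7120 - 763 = 29 \left(- \frac{i \sqrt{10}}{10}\right) 7120 - 763 = - \frac{29 i \sqrt{10}}{10} \cdot 7120 - 763 = - 20648 i \sqrt{10} - 763 = -763 - 20648 i \sqrt{10}$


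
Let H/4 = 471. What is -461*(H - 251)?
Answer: -752813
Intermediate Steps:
H = 1884 (H = 4*471 = 1884)
-461*(H - 251) = -461*(1884 - 251) = -461*1633 = -752813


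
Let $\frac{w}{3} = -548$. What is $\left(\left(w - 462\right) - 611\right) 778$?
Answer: $-2113826$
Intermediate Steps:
$w = -1644$ ($w = 3 \left(-548\right) = -1644$)
$\left(\left(w - 462\right) - 611\right) 778 = \left(\left(-1644 - 462\right) - 611\right) 778 = \left(-2106 - 611\right) 778 = \left(-2717\right) 778 = -2113826$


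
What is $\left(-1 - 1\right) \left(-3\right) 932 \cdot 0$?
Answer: $0$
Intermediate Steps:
$\left(-1 - 1\right) \left(-3\right) 932 \cdot 0 = \left(-2\right) \left(-3\right) 0 = 6 \cdot 0 = 0$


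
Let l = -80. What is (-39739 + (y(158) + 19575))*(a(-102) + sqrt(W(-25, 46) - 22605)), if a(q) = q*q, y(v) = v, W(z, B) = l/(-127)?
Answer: -208142424 - 20006*I*sqrt(364585885)/127 ≈ -2.0814e+8 - 3.0079e+6*I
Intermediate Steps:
W(z, B) = 80/127 (W(z, B) = -80/(-127) = -80*(-1/127) = 80/127)
a(q) = q**2
(-39739 + (y(158) + 19575))*(a(-102) + sqrt(W(-25, 46) - 22605)) = (-39739 + (158 + 19575))*((-102)**2 + sqrt(80/127 - 22605)) = (-39739 + 19733)*(10404 + sqrt(-2870755/127)) = -20006*(10404 + I*sqrt(364585885)/127) = -208142424 - 20006*I*sqrt(364585885)/127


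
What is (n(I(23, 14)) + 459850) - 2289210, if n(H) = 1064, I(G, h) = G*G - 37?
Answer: -1828296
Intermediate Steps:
I(G, h) = -37 + G² (I(G, h) = G² - 37 = -37 + G²)
(n(I(23, 14)) + 459850) - 2289210 = (1064 + 459850) - 2289210 = 460914 - 2289210 = -1828296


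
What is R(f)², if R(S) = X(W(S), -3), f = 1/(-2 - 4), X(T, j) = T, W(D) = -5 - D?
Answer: 841/36 ≈ 23.361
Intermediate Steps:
f = -⅙ (f = 1/(-6) = -⅙ ≈ -0.16667)
R(S) = -5 - S
R(f)² = (-5 - 1*(-⅙))² = (-5 + ⅙)² = (-29/6)² = 841/36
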